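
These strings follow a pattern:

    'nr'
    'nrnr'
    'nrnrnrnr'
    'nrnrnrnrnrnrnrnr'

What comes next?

nrnrnrnrnrnrnrnrnrnrnrnrnrnrnrnr

Every step duplicates the string.
One more doubling of nrnrnrnrnrnrnrnr gives the answer.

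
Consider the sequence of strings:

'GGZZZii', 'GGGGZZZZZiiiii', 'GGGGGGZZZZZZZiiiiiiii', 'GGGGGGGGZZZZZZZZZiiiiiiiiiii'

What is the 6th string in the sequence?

GGGGGGGGGGGGZZZZZZZZZZZZZiiiiiiiiiiiiiiiii

Term n consists of 2n G's, followed by 2n+1 Z's, followed by 3n-1 i's (n = 1, 2, …).
For term 6, n = 6, so the run lengths are 12, 13, 17.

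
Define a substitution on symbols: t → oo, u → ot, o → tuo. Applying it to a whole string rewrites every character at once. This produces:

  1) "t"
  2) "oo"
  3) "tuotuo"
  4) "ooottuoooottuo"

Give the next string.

tuotuotuoooooottuotuotuotuoooooottuo

Applying the rule to each of the 14 symbols of ooottuoooottuo gives the pieces tuo tuo tuo oo oo ot tuo tuo tuo tuo oo oo ot tuo, which concatenate to the answer.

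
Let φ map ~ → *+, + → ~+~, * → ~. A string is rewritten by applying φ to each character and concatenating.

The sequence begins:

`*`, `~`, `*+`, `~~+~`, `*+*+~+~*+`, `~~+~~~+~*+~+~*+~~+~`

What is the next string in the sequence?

Rewriting the 19 symbols of ~~+~~~+~*+~+~*+~~+~ one by one yields *+ *+ ~+~ *+ *+ *+ ~+~ *+ ~ ~+~ *+ ~+~ *+ ~ ~+~ *+ *+ ~+~ *+; concatenated:

*+*+~+~*+*+*+~+~*+~~+~*+~+~*+~~+~*+*+~+~*+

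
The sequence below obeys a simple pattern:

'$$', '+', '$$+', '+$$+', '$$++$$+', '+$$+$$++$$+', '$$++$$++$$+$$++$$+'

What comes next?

From term 3 onward, concatenate the second-to-last term with the last: $$·+ = $$+, +·$$+ = +$$+, …
So term 8 is +$$+$$++$$+·$$++$$++$$+$$++$$+.

+$$+$$++$$+$$++$$++$$+$$++$$+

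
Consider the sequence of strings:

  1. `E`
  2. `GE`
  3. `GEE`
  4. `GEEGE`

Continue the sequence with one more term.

GEEGEGEE

Each term (from the third on) is the previous term followed by the one before it: term 3 = GE·E = GEE.
The next term joins GEEGE and GEE.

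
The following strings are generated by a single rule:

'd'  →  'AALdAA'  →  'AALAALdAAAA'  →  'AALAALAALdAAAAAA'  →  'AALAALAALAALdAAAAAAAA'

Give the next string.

Each term wraps the previous one in AAL on the left and AA on the right.
So the next term is AAL·AALAALAALAALdAAAAAAAA·AA.

AALAALAALAALAALdAAAAAAAAAA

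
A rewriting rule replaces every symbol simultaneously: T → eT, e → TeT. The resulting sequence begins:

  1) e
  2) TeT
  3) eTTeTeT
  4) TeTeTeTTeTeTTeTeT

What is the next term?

φ(TeTeTeTTeTeTTeTeT) expands symbol-by-symbol to eT TeT eT TeT eT TeT eT eT TeT eT TeT eT eT TeT eT TeT eT; joining the 17 pieces gives the next term.

eTTeTeTTeTeTTeTeTeTTeTeTTeTeTeTTeTeTTeTeT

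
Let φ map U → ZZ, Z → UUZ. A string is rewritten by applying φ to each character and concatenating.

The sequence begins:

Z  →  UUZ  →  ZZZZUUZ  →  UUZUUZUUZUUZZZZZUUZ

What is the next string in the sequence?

Rewriting the 19 symbols of UUZUUZUUZUUZZZZZUUZ one by one yields ZZ ZZ UUZ ZZ ZZ UUZ ZZ ZZ UUZ ZZ ZZ UUZ UUZ UUZ UUZ UUZ ZZ ZZ UUZ; concatenated:

ZZZZUUZZZZZUUZZZZZUUZZZZZUUZUUZUUZUUZUUZZZZZUUZ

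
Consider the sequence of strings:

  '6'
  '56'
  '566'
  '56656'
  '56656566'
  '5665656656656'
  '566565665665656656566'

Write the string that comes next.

5665656656656566565665665656656656

Each term (from the third on) is the previous term followed by the one before it: term 3 = 56·6 = 566.
Continuing: 566565665665656656566 · 5665656656656 gives term 8.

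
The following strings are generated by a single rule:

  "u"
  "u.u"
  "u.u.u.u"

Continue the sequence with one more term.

Every step duplicates the string with '.' between the halves.
So the next term is two copies of u.u.u.u with '.' between the halves.

u.u.u.u.u.u.u.u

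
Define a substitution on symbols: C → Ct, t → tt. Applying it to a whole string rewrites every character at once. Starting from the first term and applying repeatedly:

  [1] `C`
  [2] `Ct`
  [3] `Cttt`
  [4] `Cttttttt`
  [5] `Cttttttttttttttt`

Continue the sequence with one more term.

Rewriting the 16 symbols of Cttttttttttttttt one by one yields Ct tt tt tt tt tt tt tt tt tt tt tt tt tt tt tt; concatenated:

Cttttttttttttttttttttttttttttttt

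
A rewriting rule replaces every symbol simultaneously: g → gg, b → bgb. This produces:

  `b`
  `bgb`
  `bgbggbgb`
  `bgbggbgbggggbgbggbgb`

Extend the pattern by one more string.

bgbggbgbggggbgbggbgbggggggggbgbggbgbggggbgbggbgb

Replace each of the 20 characters of bgbggbgbggggbgbggbgb in place — bgb gg bgb gg gg bgb gg bgb gg gg gg gg bgb gg bgb gg gg bgb gg bgb — and concatenate.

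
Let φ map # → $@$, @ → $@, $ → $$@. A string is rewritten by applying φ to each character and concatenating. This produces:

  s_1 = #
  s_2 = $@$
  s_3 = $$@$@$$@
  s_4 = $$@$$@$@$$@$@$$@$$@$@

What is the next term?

$$@$$@$@$$@$$@$@$$@$@$$@$$@$@$$@$@$$@$$@$@$$@$$@$@$$@$@

Replace each of the 21 characters of $$@$$@$@$$@$@$$@$$@$@ in place — $$@ $$@ $@ $$@ $$@ $@ $$@ $@ $$@ $$@ $@ $$@ $@ $$@ $$@ $@ $$@ $$@ $@ $$@ $@ — and concatenate.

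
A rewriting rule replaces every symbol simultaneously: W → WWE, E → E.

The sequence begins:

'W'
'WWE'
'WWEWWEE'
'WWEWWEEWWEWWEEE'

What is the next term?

Rewriting the 15 symbols of WWEWWEEWWEWWEEE one by one yields WWE WWE E WWE WWE E E WWE WWE E WWE WWE E E E; concatenated:

WWEWWEEWWEWWEEEWWEWWEEWWEWWEEEE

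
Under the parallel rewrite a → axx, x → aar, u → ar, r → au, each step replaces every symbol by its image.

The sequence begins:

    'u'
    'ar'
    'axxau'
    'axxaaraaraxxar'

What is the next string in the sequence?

Rewriting the 14 symbols of axxaaraaraxxar one by one yields axx aar aar axx axx au axx axx au axx aar aar axx au; concatenated:

axxaaraaraxxaxxauaxxaxxauaxxaaraaraxxau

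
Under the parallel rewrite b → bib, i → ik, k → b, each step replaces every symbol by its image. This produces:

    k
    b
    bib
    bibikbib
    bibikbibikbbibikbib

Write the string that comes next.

bibikbibikbbibikbibikbbibbibikbibikbbibikbib

Replace each of the 19 characters of bibikbibikbbibikbib in place — bib ik bib ik b bib ik bib ik b bib bib ik bib ik b bib ik bib — and concatenate.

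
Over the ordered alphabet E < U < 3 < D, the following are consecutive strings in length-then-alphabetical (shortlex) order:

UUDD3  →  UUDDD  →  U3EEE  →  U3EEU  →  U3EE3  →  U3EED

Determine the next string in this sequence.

U3EUE

Find the rightmost character of U3EED below D, bump it to the next letter, and reset everything to its right to E.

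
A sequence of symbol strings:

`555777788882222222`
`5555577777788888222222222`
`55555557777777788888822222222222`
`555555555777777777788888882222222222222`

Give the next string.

5555555555577777777777788888888222222222222222

Each string has the form 5^{2n-1} 7^{2n} 8^{n+2} 2^{2n+3}, where the shown terms are n = 2, 3, 4, 5.
At n = 6 the blocks have lengths 11, 12, 8, 15.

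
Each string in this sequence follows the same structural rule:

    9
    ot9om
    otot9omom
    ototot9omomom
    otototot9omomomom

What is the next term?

s(k+1) = ot·s(k)·om, so each term gains ot as a prefix and om as a suffix.
Applying this once more to otototot9omomomom:

ototototot9omomomomom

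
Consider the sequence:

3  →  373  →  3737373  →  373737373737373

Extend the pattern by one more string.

3737373737373737373737373737373

Each string is two copies of the previous one joined by '7'.
One more doubling of 373737373737373 gives the answer.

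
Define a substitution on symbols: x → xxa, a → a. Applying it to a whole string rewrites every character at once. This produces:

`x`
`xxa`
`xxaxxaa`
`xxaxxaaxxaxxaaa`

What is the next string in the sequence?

xxaxxaaxxaxxaaaxxaxxaaxxaxxaaaa

Replace each of the 15 characters of xxaxxaaxxaxxaaa in place — xxa xxa a xxa xxa a a xxa xxa a xxa xxa a a a — and concatenate.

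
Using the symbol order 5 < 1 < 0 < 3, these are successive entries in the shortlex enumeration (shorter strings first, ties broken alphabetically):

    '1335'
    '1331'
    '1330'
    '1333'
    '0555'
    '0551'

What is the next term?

0550

The successor of 0551 increments the rightmost position that isn't already 3 and resets every position after it to 5.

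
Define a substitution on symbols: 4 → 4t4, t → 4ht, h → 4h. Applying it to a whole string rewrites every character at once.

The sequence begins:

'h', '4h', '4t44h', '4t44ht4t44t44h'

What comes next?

4t44ht4t44t44h4ht4t44ht4t44t44ht4t44t44h

φ(4t44ht4t44t44h) expands symbol-by-symbol to 4t4 4ht 4t4 4t4 4h 4ht 4t4 4ht 4t4 4t4 4ht 4t4 4t4 4h; joining the 14 pieces gives the next term.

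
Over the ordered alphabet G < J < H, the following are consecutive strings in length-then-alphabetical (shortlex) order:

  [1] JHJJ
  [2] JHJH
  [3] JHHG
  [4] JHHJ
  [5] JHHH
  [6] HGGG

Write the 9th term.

Advancing 3 positions from HGGG through HGGG → HGGJ → HGGH reaches term 9.

HGJG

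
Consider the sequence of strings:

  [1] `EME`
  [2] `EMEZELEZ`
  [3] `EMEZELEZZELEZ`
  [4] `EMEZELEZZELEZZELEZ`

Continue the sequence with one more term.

EMEZELEZZELEZZELEZZELEZ

The strings grow by a fixed suffix ZELEZ each time.
So the next term is EMEZELEZZELEZZELEZ·ZELEZ.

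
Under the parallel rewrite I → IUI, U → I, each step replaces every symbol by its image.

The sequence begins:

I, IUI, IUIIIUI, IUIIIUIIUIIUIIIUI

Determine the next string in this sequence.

Replace each of the 17 characters of IUIIIUIIUIIUIIIUI in place — IUI I IUI IUI IUI I IUI IUI I IUI IUI I IUI IUI IUI I IUI — and concatenate.

IUIIIUIIUIIUIIIUIIUIIIUIIUIIIUIIUIIUIIIUI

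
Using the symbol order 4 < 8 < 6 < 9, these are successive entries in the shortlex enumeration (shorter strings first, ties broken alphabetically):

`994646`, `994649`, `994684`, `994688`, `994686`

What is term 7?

994664

Continuing the enumeration 2 steps past 994686: 994686 → 994689 → (answer).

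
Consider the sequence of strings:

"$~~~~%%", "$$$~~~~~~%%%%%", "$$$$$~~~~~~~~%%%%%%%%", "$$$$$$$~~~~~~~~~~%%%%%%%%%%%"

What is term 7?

$$$$$$$$$$$$$~~~~~~~~~~~~~~~~%%%%%%%%%%%%%%%%%%%%

The n-th term is 2n-1 $'s then 2n+2 ~'s then 3n-1 %'s (n = 1, 2, …).
For term 7, n = 7, so the run lengths are 13, 16, 20.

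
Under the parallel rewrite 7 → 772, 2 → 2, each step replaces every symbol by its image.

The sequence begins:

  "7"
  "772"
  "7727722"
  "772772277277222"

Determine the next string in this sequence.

7727722772772227727722772772222

Replace each of the 15 characters of 772772277277222 in place — 772 772 2 772 772 2 2 772 772 2 772 772 2 2 2 — and concatenate.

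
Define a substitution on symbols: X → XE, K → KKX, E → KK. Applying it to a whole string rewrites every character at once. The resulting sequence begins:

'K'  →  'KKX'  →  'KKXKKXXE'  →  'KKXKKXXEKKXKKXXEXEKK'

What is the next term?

Applying the rule to each of the 20 symbols of KKXKKXXEKKXKKXXEXEKK gives the pieces KKX KKX XE KKX KKX XE XE KK KKX KKX XE KKX KKX XE XE KK XE KK KKX KKX, which concatenate to the answer.

KKXKKXXEKKXKKXXEXEKKKKXKKXXEKKXKKXXEXEKKXEKKKKXKKX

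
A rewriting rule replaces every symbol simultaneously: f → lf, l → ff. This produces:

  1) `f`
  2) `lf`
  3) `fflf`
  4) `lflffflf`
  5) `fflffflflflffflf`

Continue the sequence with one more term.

Rewriting the 16 symbols of fflffflflflffflf one by one yields lf lf ff lf lf lf ff lf ff lf ff lf lf lf ff lf; concatenated:

lflffflflflffflffflffflflflffflf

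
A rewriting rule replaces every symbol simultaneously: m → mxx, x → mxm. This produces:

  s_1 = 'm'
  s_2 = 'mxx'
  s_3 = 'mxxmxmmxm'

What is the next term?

Expanding mxxmxmmxm: m→mxx, x→mxm, x→mxm, m→mxx, x→mxm, m→mxx, m→mxx, x→mxm, m→mxx. Concatenated: mxx mxm mxm mxx mxm mxx mxx mxm mxx.

mxxmxmmxmmxxmxmmxxmxxmxmmxx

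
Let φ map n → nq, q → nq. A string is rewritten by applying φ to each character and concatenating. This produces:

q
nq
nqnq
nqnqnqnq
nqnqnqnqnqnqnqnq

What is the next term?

Rewriting the 16 symbols of nqnqnqnqnqnqnqnq one by one yields nq nq nq nq nq nq nq nq nq nq nq nq nq nq nq nq; concatenated:

nqnqnqnqnqnqnqnqnqnqnqnqnqnqnqnq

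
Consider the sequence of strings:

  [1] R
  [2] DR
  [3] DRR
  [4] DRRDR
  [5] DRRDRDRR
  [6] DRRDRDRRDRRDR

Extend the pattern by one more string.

Each term (from the third on) is the previous term followed by the one before it: term 3 = DR·R = DRR.
So term 7 is DRRDRDRRDRRDR·DRRDRDRR.

DRRDRDRRDRRDRDRRDRDRR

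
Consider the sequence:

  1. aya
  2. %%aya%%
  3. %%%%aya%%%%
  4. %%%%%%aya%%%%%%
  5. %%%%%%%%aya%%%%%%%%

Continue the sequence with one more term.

s(k+1) = %%·s(k)·%%, so each term gains %% as a prefix and %% as a suffix.
So the next term is %%·%%%%%%%%aya%%%%%%%%·%%.

%%%%%%%%%%aya%%%%%%%%%%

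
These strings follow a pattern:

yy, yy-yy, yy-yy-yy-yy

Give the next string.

yy-yy-yy-yy-yy-yy-yy-yy

s(k+1) = s(k)·-·s(k) — each term doubles the last with '-' between the halves.
So the next term is two copies of yy-yy-yy-yy with '-' between the halves.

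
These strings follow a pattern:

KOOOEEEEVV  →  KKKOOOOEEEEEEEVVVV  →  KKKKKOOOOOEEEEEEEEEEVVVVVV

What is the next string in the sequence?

Each string has the form K^{2n-1} O^{n+2} E^{3n+1} V^{2n} (n = 1, 2, …).
For the next term, n = 4, so the run lengths are 7, 6, 13, 8.

KKKKKKKOOOOOOEEEEEEEEEEEEEVVVVVVVV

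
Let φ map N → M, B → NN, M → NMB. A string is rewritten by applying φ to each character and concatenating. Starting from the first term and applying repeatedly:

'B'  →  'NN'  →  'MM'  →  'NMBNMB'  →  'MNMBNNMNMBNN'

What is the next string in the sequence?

Expanding MNMBNNMNMBNN: M→NMB, N→M, M→NMB, B→NN, N→M, N→M, M→NMB, N→M, M→NMB, B→NN, N→M, N→M. Concatenated: NMB M NMB NN M M NMB M NMB NN M M.

NMBMNMBNNMMNMBMNMBNNMM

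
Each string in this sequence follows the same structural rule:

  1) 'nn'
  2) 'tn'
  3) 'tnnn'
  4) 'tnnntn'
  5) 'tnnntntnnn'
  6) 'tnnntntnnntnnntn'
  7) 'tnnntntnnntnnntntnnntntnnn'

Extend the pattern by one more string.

tnnntntnnntnnntntnnntntnnntnnntntnnntnnntn

This is a Fibonacci-style word recurrence s(k) = s(k−1)·s(k−2): e.g. tn·nn = tnnn.
So term 8 is tnnntntnnntnnntntnnntntnnn·tnnntntnnntnnntn.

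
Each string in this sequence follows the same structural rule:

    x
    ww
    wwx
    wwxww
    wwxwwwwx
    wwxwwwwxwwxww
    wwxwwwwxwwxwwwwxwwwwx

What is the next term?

Each term (from the third on) is the previous term followed by the one before it: term 3 = ww·x = wwx.
So term 8 is wwxwwwwxwwxwwwwxwwwwx·wwxwwwwxwwxww.

wwxwwwwxwwxwwwwxwwwwxwwxwwwwxwwxww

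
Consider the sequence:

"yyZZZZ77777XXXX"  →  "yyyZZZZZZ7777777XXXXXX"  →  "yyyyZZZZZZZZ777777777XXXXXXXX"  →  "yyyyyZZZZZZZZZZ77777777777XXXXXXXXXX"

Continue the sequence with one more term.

yyyyyyZZZZZZZZZZZZ7777777777777XXXXXXXXXXXX

Each string has the form y^{n} Z^{2n} 7^{2n+1} X^{2n}, where the shown terms are n = 2, 3, 4, 5.
Setting n = 6 gives 6, 12, 13, 12 characters in each block.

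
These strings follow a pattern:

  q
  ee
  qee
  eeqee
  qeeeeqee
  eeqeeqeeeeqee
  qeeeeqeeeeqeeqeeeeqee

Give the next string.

eeqeeqeeeeqeeqeeeeqeeeeqeeqeeeeqee

Each term (from the third on) is the two preceding terms concatenated in order: term 3 = q·ee = qee.
So term 8 is eeqeeqeeeeqee·qeeeeqeeeeqeeqeeeeqee.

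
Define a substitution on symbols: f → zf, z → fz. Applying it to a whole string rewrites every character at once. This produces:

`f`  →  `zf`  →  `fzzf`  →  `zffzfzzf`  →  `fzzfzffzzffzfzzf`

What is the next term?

φ(fzzfzffzzffzfzzf) expands symbol-by-symbol to zf fz fz zf fz zf zf fz fz zf zf fz zf fz fz zf; joining the 16 pieces gives the next term.

zffzfzzffzzfzffzfzzfzffzzffzfzzf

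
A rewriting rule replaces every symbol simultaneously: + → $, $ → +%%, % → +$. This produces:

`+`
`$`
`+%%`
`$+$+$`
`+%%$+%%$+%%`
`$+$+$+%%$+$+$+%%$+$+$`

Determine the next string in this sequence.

+%%$+%%$+%%$+$+$+%%$+%%$+%%$+$+$+%%$+%%$+%%

φ($+$+$+%%$+$+$+%%$+$+$) expands symbol-by-symbol to +%% $ +%% $ +%% $ +$ +$ +%% $ +%% $ +%% $ +$ +$ +%% $ +%% $ +%%; joining the 21 pieces gives the next term.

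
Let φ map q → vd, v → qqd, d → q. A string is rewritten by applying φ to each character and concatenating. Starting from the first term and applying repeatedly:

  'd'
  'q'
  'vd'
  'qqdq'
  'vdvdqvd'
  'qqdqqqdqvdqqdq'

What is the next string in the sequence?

vdvdqvdvdvdqvdqqdqvdvdqvd

Applying the rule to each of the 14 symbols of qqdqqqdqvdqqdq gives the pieces vd vd q vd vd vd q vd qqd q vd vd q vd, which concatenate to the answer.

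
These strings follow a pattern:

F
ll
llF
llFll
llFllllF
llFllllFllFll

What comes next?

This is a Fibonacci-style word recurrence s(k) = s(k−1)·s(k−2): e.g. ll·F = llF.
So term 7 is llFllllFllFll·llFllllF.

llFllllFllFllllFllllF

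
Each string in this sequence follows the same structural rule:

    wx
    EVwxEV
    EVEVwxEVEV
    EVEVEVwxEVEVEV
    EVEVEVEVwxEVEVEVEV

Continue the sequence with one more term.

EVEVEVEVEVwxEVEVEVEVEV

s(k+1) = EV·s(k)·EV, so each term gains EV as a prefix and EV as a suffix.
So the next term is EV·EVEVEVEVwxEVEVEVEV·EV.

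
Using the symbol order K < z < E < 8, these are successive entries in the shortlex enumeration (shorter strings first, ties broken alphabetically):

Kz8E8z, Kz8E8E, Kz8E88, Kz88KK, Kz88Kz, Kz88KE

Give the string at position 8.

Kz88zK

Stepping forward 2 times from Kz88KE: Kz88KE → Kz88K8, then the target.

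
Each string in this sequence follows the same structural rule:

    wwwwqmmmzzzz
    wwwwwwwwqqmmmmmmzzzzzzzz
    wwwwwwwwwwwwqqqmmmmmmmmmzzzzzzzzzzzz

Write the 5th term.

wwwwwwwwwwwwwwwwwwwwqqqqqmmmmmmmmmmmmmmmzzzzzzzzzzzzzzzzzzzz

Each string has the form w^{4n} q^{n} m^{3n} z^{4n} (n = 1, 2, …).
Setting n = 5 gives 20, 5, 15, 20 characters in each block.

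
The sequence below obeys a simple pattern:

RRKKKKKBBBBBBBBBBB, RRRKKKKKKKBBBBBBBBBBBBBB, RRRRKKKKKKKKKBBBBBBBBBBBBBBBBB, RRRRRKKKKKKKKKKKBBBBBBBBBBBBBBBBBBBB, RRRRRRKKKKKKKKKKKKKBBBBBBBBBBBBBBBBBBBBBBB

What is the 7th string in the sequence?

RRRRRRRRKKKKKKKKKKKKKKKKKBBBBBBBBBBBBBBBBBBBBBBBBBBBBB

Term n consists of n-1 R's, followed by 2n-1 K's, followed by 3n+2 B's, where the shown terms are n = 3, 4, 5, 6, 7.
Setting n = 9 gives 8, 17, 29 characters in each block.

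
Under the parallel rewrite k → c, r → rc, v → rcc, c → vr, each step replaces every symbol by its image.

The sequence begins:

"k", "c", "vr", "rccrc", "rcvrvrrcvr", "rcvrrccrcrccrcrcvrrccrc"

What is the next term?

Rewriting the 23 symbols of rcvrrccrcrccrcrcvrrccrc one by one yields rc vr rcc rc rc vr vr rc vr rc vr vr rc vr rc vr rcc rc rc vr vr rc vr; concatenated:

rcvrrccrcrcvrvrrcvrrcvrvrrcvrrcvrrccrcrcvrvrrcvr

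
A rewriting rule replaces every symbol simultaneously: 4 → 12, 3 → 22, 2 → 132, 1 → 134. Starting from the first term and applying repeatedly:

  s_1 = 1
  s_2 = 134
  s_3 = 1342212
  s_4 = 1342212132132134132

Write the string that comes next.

Applying the rule to each of the 19 symbols of 1342212132132134132 gives the pieces 134 22 12 132 132 134 132 134 22 132 134 22 132 134 22 12 134 22 132, which concatenate to the answer.

13422121321321341321342213213422132134221213422132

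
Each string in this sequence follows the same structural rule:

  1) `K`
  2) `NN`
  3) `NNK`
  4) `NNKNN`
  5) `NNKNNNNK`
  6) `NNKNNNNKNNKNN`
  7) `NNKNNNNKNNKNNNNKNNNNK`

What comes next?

From term 3 onward, concatenate the last term with the second-to-last: NN·K = NNK, NNK·NN = NNKNN, …
So term 8 is NNKNNNNKNNKNNNNKNNNNK·NNKNNNNKNNKNN.

NNKNNNNKNNKNNNNKNNNNKNNKNNNNKNNKNN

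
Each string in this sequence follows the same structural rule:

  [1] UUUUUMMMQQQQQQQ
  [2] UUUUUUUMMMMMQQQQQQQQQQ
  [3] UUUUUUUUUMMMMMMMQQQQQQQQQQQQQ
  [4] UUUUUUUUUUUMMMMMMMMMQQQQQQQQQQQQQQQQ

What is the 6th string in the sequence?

Term n consists of 2n+1 U's, followed by 2n-1 M's, followed by 3n+1 Q's, where the shown terms are n = 2, 3, 4, 5.
For term 6, n = 7, so the run lengths are 15, 13, 22.

UUUUUUUUUUUUUUUMMMMMMMMMMMMMQQQQQQQQQQQQQQQQQQQQQQ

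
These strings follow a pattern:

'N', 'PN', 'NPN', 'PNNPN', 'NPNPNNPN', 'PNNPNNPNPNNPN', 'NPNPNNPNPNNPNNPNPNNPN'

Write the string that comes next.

From term 3 onward, concatenate the second-to-last term with the last: N·PN = NPN, PN·NPN = PNNPN, …
So term 8 is PNNPNNPNPNNPN·NPNPNNPNPNNPNNPNPNNPN.

PNNPNNPNPNNPNNPNPNNPNPNNPNNPNPNNPN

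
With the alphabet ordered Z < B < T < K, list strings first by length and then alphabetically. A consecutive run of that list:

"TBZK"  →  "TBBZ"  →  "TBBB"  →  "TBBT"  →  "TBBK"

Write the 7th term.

Continuing the enumeration 2 steps past TBBK: TBBK → TBTZ → (answer).

TBTB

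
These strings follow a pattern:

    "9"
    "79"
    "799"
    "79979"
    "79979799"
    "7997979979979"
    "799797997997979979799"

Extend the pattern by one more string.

Each term (from the third on) is the previous term followed by the one before it: term 3 = 79·9 = 799.
So term 8 is 799797997997979979799·7997979979979.

7997979979979799797997997979979979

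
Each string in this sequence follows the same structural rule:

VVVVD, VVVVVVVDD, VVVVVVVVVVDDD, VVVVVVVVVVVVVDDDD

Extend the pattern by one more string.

Term n consists of 3n+1 V's, followed by n D's (n = 1, 2, …).
Setting n = 5 gives 16, 5 characters in each block.

VVVVVVVVVVVVVVVVDDDDD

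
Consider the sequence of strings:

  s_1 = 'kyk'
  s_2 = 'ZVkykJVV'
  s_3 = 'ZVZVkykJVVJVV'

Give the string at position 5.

ZVZVZVZVkykJVVJVVJVVJVV

Each term wraps the previous one in ZV on the left and JVV on the right.
From ZVZVkykJVVJVV, 2 further steps: ZVZVkykJVVJVV → ZVZVZVkykJVVJVVJVV → (answer).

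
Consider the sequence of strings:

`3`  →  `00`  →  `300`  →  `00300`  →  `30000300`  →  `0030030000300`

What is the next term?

300003000030030000300

Each term (from the third on) is the two preceding terms concatenated in order: term 3 = 3·00 = 300.
The next term joins 30000300 and 0030030000300.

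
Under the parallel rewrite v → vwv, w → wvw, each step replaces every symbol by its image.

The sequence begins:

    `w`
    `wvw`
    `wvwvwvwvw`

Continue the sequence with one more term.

wvwvwvwvwvwvwvwvwvwvwvwvwvw

Apply φ to wvwvwvwvw symbol by symbol: w→wvw, v→vwv, w→wvw, v→vwv, w→wvw, v→vwv, w→wvw, v→vwv, w→wvw; joined: wvw vwv wvw vwv wvw vwv wvw vwv wvw.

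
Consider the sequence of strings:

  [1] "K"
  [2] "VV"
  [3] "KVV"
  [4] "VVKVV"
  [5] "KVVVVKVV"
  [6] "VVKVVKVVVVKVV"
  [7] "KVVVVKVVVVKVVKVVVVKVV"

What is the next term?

VVKVVKVVVVKVVKVVVVKVVVVKVVKVVVVKVV

Each term (from the third on) is the two preceding terms concatenated in order: term 3 = K·VV = KVV.
The next term joins VVKVVKVVVVKVV and KVVVVKVVVVKVVKVVVVKVV.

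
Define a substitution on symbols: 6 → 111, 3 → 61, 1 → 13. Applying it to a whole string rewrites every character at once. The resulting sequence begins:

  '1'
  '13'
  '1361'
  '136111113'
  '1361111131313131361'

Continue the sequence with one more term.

Rewriting the 19 symbols of 1361111131313131361 one by one yields 13 61 111 13 13 13 13 13 61 13 61 13 61 13 61 13 61 111 13; concatenated:

1361111131313131361136113611361136111113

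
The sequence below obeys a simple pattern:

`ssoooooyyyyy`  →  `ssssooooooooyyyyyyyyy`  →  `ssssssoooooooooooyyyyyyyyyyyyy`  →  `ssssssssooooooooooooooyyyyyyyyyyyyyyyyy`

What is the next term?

Reading off run lengths: s runs 2, 4, 6, 8; o runs 5, 8, 11, 14; y runs 5, 9, 13, 17 — each is linear in n (n = 1, 2, …).
For the next term, n = 5, so the run lengths are 10, 17, 21.

ssssssssssoooooooooooooooooyyyyyyyyyyyyyyyyyyyyy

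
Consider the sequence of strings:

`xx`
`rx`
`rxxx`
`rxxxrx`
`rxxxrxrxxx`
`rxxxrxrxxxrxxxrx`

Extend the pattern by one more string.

rxxxrxrxxxrxxxrxrxxxrxrxxx

From term 3 onward, concatenate the last term with the second-to-last: rx·xx = rxxx, rxxx·rx = rxxxrx, …
The next term joins rxxxrxrxxxrxxxrx and rxxxrxrxxx.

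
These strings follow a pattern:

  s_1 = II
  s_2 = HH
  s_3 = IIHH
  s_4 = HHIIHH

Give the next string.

From term 3 onward, concatenate the second-to-last term with the last: II·HH = IIHH, HH·IIHH = HHIIHH, …
So term 5 is IIHH·HHIIHH.

IIHHHHIIHH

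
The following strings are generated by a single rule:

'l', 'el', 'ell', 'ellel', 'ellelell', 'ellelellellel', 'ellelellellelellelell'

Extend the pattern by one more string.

ellelellellelellelellellelellellel

Each term (from the third on) is the previous term followed by the one before it: term 3 = el·l = ell.
The next term joins ellelellellelellelell and ellelellellel.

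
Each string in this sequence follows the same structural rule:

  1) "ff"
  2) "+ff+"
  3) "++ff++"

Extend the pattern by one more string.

+++ff+++

Every step adds + to the front and + to the end of the previous string.
One more step from ++ff++ gives the answer.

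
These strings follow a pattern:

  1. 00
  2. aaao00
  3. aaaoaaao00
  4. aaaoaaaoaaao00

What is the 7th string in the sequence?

aaaoaaaoaaaoaaaoaaaoaaao00

Each term is the previous one with aaao prepended.
From aaaoaaaoaaao00, 3 further steps: aaaoaaaoaaao00 → aaaoaaaoaaaoaaao00 → aaaoaaaoaaaoaaaoaaao00 → (answer).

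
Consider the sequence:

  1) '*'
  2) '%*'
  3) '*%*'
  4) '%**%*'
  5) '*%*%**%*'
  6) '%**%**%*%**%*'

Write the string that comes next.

Each term (from the third on) is the two preceding terms concatenated in order: term 3 = *·%* = *%*.
Continuing: *%*%**%* · %**%**%*%**%* gives term 7.

*%*%**%*%**%**%*%**%*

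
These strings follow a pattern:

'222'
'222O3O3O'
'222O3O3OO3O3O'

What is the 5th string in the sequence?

222O3O3OO3O3OO3O3OO3O3O

Every step adds O3O3O to the end: s(k+1) = s(k)·O3O3O.
From 222O3O3OO3O3O, 2 further steps: 222O3O3OO3O3O → 222O3O3OO3O3OO3O3O → (answer).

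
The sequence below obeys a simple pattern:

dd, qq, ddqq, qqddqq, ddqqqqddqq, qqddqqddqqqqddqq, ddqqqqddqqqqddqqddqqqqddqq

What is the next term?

From term 3 onward, concatenate the second-to-last term with the last: dd·qq = ddqq, qq·ddqq = qqddqq, …
The next term joins qqddqqddqqqqddqq and ddqqqqddqqqqddqqddqqqqddqq.

qqddqqddqqqqddqqddqqqqddqqqqddqqddqqqqddqq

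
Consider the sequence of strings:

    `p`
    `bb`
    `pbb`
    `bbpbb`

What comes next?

From term 3 onward, concatenate the second-to-last term with the last: p·bb = pbb, bb·pbb = bbpbb, …
So term 5 is pbb·bbpbb.

pbbbbpbb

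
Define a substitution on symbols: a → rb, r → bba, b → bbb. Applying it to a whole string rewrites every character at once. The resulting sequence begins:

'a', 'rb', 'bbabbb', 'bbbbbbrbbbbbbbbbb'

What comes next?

Replace each of the 17 characters of bbbbbbrbbbbbbbbbb in place — bbb bbb bbb bbb bbb bbb bba bbb bbb bbb bbb bbb bbb bbb bbb bbb bbb — and concatenate.

bbbbbbbbbbbbbbbbbbbbabbbbbbbbbbbbbbbbbbbbbbbbbbbbbb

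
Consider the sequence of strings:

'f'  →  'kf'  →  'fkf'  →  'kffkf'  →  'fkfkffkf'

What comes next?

kffkffkfkffkf

This is a Fibonacci-style word recurrence s(k) = s(k−2)·s(k−1): e.g. f·kf = fkf.
Continuing: kffkf · fkfkffkf gives term 6.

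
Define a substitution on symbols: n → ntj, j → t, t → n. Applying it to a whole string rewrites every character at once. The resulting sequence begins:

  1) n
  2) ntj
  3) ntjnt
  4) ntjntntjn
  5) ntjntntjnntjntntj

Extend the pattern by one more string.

Rewriting the 17 symbols of ntjntntjnntjntntj one by one yields ntj n t ntj n ntj n t ntj ntj n t ntj n ntj n t; concatenated:

ntjntntjnntjntntjntjntntjnntjnt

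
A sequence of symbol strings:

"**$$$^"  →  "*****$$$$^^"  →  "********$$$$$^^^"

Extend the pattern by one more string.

***********$$$$$$^^^^

Term n consists of 3n-1 *'s, followed by n+2 $'s, followed by n ^'s (n = 1, 2, …).
Setting n = 4 gives 11, 6, 4 characters in each block.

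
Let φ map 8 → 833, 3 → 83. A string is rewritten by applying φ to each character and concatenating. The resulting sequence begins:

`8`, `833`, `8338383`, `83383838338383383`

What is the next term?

Replace each of the 17 characters of 83383838338383383 in place — 833 83 83 833 83 833 83 833 83 83 833 83 833 83 83 833 83 — and concatenate.

83383838338383383833838383383833838383383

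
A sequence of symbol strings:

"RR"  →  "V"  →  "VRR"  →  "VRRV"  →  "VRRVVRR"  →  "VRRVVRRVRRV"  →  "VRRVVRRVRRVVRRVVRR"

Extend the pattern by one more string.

This is a Fibonacci-style word recurrence s(k) = s(k−1)·s(k−2): e.g. V·RR = VRR.
Continuing: VRRVVRRVRRVVRRVVRR · VRRVVRRVRRV gives term 8.

VRRVVRRVRRVVRRVVRRVRRVVRRVRRV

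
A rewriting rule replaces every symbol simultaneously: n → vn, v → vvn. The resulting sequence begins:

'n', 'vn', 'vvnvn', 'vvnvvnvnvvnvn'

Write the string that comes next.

Replace each of the 13 characters of vvnvvnvnvvnvn in place — vvn vvn vn vvn vvn vn vvn vn vvn vvn vn vvn vn — and concatenate.

vvnvvnvnvvnvvnvnvvnvnvvnvvnvnvvnvn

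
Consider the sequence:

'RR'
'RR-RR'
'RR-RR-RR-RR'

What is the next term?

RR-RR-RR-RR-RR-RR-RR-RR

Every step duplicates the string with '-' between the halves.
So the next term is two copies of RR-RR-RR-RR with '-' between the halves.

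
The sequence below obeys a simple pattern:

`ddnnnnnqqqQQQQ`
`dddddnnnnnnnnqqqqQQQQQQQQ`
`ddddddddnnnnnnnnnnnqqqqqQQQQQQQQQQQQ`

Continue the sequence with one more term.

dddddddddddnnnnnnnnnnnnnnqqqqqqQQQQQQQQQQQQQQQQ

Each string has the form d^{3n-1} n^{3n+2} q^{n+2} Q^{4n} (n = 1, 2, …).
For the next term, n = 4, so the run lengths are 11, 14, 6, 16.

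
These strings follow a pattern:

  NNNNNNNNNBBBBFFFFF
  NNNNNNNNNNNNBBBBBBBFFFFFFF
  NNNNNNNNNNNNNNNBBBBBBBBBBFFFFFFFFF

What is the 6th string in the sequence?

NNNNNNNNNNNNNNNNNNNNNNNNBBBBBBBBBBBBBBBBBBBFFFFFFFFFFFFFFF

The n-th term is 3n+3 N's then 3n-2 B's then 2n+1 F's, where the shown terms are n = 2, 3, 4.
Setting n = 7 gives 24, 19, 15 characters in each block.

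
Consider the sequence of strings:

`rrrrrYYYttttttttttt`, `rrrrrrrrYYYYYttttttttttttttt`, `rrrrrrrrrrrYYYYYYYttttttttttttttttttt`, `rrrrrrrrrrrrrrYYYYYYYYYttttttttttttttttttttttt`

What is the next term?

Reading off run lengths: r runs 5, 8, 11, 14; Y runs 3, 5, 7, 9; t runs 11, 15, 19, 23 — each is linear in n, where the shown terms are n = 2, 3, 4, 5.
Setting n = 6 gives 17, 11, 27 characters in each block.

rrrrrrrrrrrrrrrrrYYYYYYYYYYYttttttttttttttttttttttttttt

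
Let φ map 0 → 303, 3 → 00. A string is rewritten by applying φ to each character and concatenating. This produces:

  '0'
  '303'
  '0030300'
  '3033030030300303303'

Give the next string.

Rewriting the 19 symbols of 3033030030300303303 one by one yields 00 303 00 00 303 00 303 303 00 303 00 303 303 00 303 00 00 303 00; concatenated:

00303000030300303303003030030330300303000030300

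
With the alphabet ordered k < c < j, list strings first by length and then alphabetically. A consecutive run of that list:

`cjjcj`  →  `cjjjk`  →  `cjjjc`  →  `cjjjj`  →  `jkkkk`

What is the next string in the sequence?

The successor of jkkkk increments the rightmost position that isn't already j and resets every position after it to k.

jkkkc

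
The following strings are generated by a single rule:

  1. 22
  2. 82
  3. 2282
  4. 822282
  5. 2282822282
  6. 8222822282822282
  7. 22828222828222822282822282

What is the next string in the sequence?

822282228282228222828222828222822282822282

From term 3 onward, concatenate the second-to-last term with the last: 22·82 = 2282, 82·2282 = 822282, …
The next term joins 8222822282822282 and 22828222828222822282822282.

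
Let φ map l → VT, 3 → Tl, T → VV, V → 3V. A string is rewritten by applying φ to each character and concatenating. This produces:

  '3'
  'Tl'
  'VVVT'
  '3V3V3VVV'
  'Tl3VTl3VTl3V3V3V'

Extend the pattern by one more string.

Rewriting the 16 symbols of Tl3VTl3VTl3V3V3V one by one yields VV VT Tl 3V VV VT Tl 3V VV VT Tl 3V Tl 3V Tl 3V; concatenated:

VVVTTl3VVVVTTl3VVVVTTl3VTl3VTl3V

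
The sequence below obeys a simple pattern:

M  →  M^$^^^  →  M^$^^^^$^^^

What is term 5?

Every step adds ^$^^^ to the end: s(k+1) = s(k)·^$^^^.
From M^$^^^^$^^^, 2 further steps: M^$^^^^$^^^ → M^$^^^^$^^^^$^^^ → (answer).

M^$^^^^$^^^^$^^^^$^^^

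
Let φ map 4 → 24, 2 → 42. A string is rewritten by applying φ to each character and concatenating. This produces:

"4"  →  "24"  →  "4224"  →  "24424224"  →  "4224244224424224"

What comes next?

Rewriting the 16 symbols of 4224244224424224 one by one yields 24 42 42 24 42 24 24 42 42 24 24 42 24 42 42 24; concatenated:

24424224422424424224244224424224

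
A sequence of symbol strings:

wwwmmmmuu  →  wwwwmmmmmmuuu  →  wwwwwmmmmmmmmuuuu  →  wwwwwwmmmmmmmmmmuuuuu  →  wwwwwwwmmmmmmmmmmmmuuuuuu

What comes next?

wwwwwwwwmmmmmmmmmmmmmmuuuuuuu

Term n consists of n+1 w's, followed by 2n m's, followed by n u's, where the shown terms are n = 2, 3, 4, 5, 6.
At n = 7 the blocks have lengths 8, 14, 7.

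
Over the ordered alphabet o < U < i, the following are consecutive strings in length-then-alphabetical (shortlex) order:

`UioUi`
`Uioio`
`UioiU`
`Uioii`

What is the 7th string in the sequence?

UiUoi

Stepping forward 3 times from Uioii: Uioii → UiUoo → UiUoU, then the target.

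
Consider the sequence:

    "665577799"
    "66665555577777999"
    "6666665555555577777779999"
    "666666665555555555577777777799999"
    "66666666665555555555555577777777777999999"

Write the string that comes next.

6666666666665555555555555555577777777777779999999

Term n consists of 2n 6's, followed by 3n-1 5's, followed by 2n+1 7's, followed by n+1 9's (n = 1, 2, …).
For the next term, n = 6, so the run lengths are 12, 17, 13, 7.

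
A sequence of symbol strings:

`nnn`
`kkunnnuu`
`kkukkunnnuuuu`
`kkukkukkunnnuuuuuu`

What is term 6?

Each term wraps the previous one in kku on the left and uu on the right.
From kkukkukkunnnuuuuuu, 2 further steps: kkukkukkunnnuuuuuu → kkukkukkukkunnnuuuuuuuu → (answer).

kkukkukkukkukkunnnuuuuuuuuuu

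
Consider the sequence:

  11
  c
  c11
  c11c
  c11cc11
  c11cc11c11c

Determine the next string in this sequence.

This is a Fibonacci-style word recurrence s(k) = s(k−1)·s(k−2): e.g. c·11 = c11.
So term 7 is c11cc11c11c·c11cc11.

c11cc11c11cc11cc11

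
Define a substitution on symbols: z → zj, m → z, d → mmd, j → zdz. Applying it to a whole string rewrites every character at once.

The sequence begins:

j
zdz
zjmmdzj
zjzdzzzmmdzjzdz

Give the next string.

Replace each of the 15 characters of zjzdzzzmmdzjzdz in place — zj zdz zj mmd zj zj zj z z mmd zj zdz zj mmd zj — and concatenate.

zjzdzzjmmdzjzjzjzzmmdzjzdzzjmmdzj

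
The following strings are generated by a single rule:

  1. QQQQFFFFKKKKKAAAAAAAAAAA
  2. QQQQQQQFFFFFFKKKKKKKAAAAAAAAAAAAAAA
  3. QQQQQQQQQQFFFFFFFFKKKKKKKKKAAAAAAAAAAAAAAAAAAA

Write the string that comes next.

Term n consists of 3n-2 Q's, followed by 2n F's, followed by 2n+1 K's, followed by 4n+3 A's, where the shown terms are n = 2, 3, 4.
Setting n = 5 gives 13, 10, 11, 23 characters in each block.

QQQQQQQQQQQQQFFFFFFFFFFKKKKKKKKKKKAAAAAAAAAAAAAAAAAAAAAAA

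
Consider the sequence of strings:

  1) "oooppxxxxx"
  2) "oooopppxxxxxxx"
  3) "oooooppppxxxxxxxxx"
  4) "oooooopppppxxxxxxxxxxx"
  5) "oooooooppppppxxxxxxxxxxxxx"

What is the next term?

Reading off run lengths: o runs 3, 4, 5, 6, 7; p runs 2, 3, 4, 5, 6; x runs 5, 7, 9, 11, 13 — each is linear in n, where the shown terms are n = 2, 3, 4, 5, 6.
For the next term, n = 7, so the run lengths are 8, 7, 15.

oooooooopppppppxxxxxxxxxxxxxxx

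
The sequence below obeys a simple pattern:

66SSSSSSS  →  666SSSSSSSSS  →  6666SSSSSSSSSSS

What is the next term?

Term n consists of n-1 6's, followed by 2n+1 S's, where the shown terms are n = 3, 4, 5.
At n = 6 the blocks have lengths 5, 13.

66666SSSSSSSSSSSSS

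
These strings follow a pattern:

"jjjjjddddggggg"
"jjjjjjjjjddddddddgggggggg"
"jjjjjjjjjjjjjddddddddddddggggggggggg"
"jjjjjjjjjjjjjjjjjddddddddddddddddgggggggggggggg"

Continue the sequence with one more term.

jjjjjjjjjjjjjjjjjjjjjddddddddddddddddddddggggggggggggggggg

Each string has the form j^{4n+1} d^{4n} g^{3n+2} (n = 1, 2, …).
For the next term, n = 5, so the run lengths are 21, 20, 17.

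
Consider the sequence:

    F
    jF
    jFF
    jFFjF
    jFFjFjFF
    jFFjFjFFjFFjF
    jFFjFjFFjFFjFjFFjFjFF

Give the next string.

jFFjFjFFjFFjFjFFjFjFFjFFjFjFFjFFjF

From term 3 onward, concatenate the last term with the second-to-last: jF·F = jFF, jFF·jF = jFFjF, …
The next term joins jFFjFjFFjFFjFjFFjFjFF and jFFjFjFFjFFjF.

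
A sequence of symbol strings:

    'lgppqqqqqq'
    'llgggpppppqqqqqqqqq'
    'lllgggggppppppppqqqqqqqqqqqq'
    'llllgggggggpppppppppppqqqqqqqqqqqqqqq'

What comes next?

Term n consists of n l's, followed by 2n-1 g's, followed by 3n-1 p's, followed by 3n+3 q's (n = 1, 2, …).
For the next term, n = 5, so the run lengths are 5, 9, 14, 18.

lllllgggggggggppppppppppppppqqqqqqqqqqqqqqqqqq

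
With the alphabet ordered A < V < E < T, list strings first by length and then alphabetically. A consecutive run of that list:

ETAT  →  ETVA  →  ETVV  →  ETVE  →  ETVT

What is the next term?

Find the rightmost character of ETVT below T, bump it to the next letter, and reset everything to its right to A.

ETEA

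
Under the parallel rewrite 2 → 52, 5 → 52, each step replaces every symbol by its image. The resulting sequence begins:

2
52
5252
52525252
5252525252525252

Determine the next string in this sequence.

52525252525252525252525252525252

Replace each of the 16 characters of 5252525252525252 in place — 52 52 52 52 52 52 52 52 52 52 52 52 52 52 52 52 — and concatenate.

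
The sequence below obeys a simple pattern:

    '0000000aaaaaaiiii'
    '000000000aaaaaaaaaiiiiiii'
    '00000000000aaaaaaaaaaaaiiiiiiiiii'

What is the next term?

Reading off run lengths: 0 runs 7, 9, 11; a runs 6, 9, 12; i runs 4, 7, 10 — each is linear in n, where the shown terms are n = 2, 3, 4.
At n = 5 the blocks have lengths 13, 15, 13.

0000000000000aaaaaaaaaaaaaaaiiiiiiiiiiiii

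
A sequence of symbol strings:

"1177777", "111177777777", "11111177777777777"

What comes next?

Term n consists of 2n 1's, followed by 3n+2 7's (n = 1, 2, …).
For the next term, n = 4, so the run lengths are 8, 14.

1111111177777777777777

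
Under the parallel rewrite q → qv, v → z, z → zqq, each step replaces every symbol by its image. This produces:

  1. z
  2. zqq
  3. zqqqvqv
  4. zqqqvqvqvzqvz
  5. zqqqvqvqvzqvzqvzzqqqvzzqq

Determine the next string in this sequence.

φ(zqqqvqvqvzqvzqvzzqqqvzzqq) expands symbol-by-symbol to zqq qv qv qv z qv z qv z zqq qv z zqq qv z zqq zqq qv qv qv z zqq zqq qv qv; joining the 25 pieces gives the next term.

zqqqvqvqvzqvzqvzzqqqvzzqqqvzzqqzqqqvqvqvzzqqzqqqvqv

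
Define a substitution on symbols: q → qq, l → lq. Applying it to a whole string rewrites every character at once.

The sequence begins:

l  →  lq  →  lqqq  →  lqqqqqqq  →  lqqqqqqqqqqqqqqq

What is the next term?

Applying the rule to each of the 16 symbols of lqqqqqqqqqqqqqqq gives the pieces lq qq qq qq qq qq qq qq qq qq qq qq qq qq qq qq, which concatenate to the answer.

lqqqqqqqqqqqqqqqqqqqqqqqqqqqqqqq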